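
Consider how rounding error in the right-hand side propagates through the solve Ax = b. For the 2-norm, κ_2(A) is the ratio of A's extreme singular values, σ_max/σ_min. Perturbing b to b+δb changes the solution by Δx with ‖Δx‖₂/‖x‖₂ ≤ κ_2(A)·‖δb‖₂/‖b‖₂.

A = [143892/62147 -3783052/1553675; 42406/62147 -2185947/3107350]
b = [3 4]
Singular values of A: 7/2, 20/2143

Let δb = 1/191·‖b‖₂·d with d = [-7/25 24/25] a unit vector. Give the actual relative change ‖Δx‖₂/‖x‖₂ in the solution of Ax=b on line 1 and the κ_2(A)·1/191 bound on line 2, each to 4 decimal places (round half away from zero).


from the listed singular values, σ₁ = 7/2, σ_n = 20/2143
κ_2(A) = (7/2) / (20/2143) = 375.0250
perturbation bound = 375.0250·1/191 = 1.9635
solve Ax = b  →  x = [233.5623 220.8621]
‖b‖ = 5.0000, ‖x‖ = 321.4520
re-solving with b+δb shifts x by Δx of norm 2.8050
relative error = 0.0087
so the bound overstates the realised error by a factor of ≈ 225.0164 (computed from the unrounded values)

0.0087
1.9635


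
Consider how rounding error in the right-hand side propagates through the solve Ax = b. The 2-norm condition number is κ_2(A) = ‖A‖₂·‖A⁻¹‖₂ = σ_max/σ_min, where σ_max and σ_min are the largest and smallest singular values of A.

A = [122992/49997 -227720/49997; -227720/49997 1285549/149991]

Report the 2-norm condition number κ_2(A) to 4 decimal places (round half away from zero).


AᵀA = [231776576/8649481 -1303697000/25948443; -1303697000/25948443 7333369609/77845329]; tr = 32592937/269361, det = 30976/269361
solving λ² − 32592937/269361·λ + 30976/269361 = 0 gives λ = 121, 256/269361
σ_max=√121=11, σ_min=√(256/269361)=(16/519) → κ = 356.8125

356.8125


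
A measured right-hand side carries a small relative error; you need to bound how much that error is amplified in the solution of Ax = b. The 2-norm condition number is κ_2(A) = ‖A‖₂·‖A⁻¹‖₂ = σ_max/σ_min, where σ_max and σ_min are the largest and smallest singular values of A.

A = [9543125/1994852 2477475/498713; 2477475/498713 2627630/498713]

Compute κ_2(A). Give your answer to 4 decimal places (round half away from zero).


M = AᵀA = [225062250625/4731788944 59075391375/1182947236; 59075391375/1182947236 15508111525/295736809]. tr(M)=562654025/5626384, det(M)=390625/1406596
λ_max, λ_min = (562654025/5626384 ± √316544386948700625/31656196915456)/2 = 100, 15625/5626384
κ_2(A) = √(λ_max/λ_min) = √(100 / (15625/5626384)) = 189.7600

189.7600


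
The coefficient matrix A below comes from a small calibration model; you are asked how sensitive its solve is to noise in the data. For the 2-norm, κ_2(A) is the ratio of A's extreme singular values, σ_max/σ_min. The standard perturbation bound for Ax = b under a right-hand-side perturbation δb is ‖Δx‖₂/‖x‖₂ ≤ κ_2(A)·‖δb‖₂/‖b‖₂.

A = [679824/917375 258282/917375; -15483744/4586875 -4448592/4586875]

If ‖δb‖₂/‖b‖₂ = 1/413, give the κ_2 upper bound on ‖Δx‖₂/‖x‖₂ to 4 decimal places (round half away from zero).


AᵀA = [149494553856/12516015625 43587458208/12516015625; 43587458208/12516015625 12764848644/12516015625]; tr = 259615044/20025625, det = 26873856/500640625
solving λ² − 259615044/20025625·λ + 26873856/500640625 = 0 gives λ = 324/25, 82944/20025625
σ_max=√(324/25)=(18/5), σ_min=√(82944/20025625)=(288/4475) → κ = 55.9375
bound on ‖Δx‖/‖x‖: κ·ε = 55.9375·1/413 = 0.1354

0.1354


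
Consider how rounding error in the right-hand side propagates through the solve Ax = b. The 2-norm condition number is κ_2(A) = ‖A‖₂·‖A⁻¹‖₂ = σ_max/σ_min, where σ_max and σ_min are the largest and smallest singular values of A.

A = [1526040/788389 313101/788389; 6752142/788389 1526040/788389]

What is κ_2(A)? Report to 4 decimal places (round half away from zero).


M = AᵀA = [28506971844/369754441 6413946120/369754441; 6413946120/369754441 1443682521/369754441]. tr(M)=17817165/219961, det(M)=26244/219961
λ_max, λ_min = (17817165/219961 ± √317428278011289/48382841521)/2 = 81, 324/219961
κ_2(A) = √(λ_max/λ_min) = √(81 / (324/219961)) = 234.5000

234.5000


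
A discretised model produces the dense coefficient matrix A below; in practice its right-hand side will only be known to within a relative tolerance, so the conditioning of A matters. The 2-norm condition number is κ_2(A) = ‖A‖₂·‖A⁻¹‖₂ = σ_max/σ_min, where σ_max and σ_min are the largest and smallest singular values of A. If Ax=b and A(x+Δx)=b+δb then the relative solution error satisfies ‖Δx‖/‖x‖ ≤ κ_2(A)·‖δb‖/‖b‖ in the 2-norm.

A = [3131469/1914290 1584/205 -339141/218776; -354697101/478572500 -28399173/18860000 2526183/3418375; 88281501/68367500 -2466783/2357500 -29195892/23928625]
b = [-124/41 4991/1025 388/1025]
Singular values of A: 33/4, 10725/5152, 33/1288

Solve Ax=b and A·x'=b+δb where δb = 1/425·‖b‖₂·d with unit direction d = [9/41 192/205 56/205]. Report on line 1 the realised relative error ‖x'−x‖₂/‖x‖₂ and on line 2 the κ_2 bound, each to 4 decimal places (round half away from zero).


0.0034
0.7576

σ_max = 33/4, σ_min = 33/1288
κ_2(A) = (33/4) / (33/1288) = 322.0000
perturbation bound = 322.0000·1/425 = 0.7576
solve Ax = b  →  x = [107.2376 -0.3310 113.4650]
‖b‖ = 5.7446, ‖x‖ = 156.1227
δb = ε·‖b‖·d = [0.0030 0.0127 0.0037]; solving A·Δx = δb gives ‖Δx‖ = 0.5276
realised ‖Δx‖/‖x‖ = 0.0034
so the bound overstates the realised error by a factor of ≈ 224.2142 (computed from the unrounded values)


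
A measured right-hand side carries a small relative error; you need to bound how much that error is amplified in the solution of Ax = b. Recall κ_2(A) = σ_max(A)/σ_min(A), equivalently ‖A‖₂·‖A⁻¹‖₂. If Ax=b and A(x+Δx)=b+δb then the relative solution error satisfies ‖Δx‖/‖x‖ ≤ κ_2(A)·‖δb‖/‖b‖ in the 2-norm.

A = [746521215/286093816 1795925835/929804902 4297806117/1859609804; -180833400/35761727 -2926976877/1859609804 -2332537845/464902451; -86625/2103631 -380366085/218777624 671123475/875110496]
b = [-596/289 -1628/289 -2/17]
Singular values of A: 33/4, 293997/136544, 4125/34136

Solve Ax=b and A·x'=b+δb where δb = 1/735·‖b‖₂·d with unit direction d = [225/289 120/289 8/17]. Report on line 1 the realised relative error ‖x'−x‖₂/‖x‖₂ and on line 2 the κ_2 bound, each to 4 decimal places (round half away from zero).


0.0020
0.0929

largest singular value 33/4, smallest 4125/34136
κ_2(A) = (33/4) / (4125/34136) = 68.2720
bound on ‖Δx‖/‖x‖: κ·ε = 68.2720·1/735 = 0.0929
solve Ax = b  →  x = [24.3045 -9.5026 -20.3913]
‖b‖₂ = 6.0000 and ‖x‖₂ = 33.1182
re-solving with b+δb shifts x by Δx of norm 0.0676
realised ‖Δx‖/‖x‖ = 0.0020
tightness: 0.0020 against a bound of 0.0929 (unrounded ratio ≈ 0.0220)


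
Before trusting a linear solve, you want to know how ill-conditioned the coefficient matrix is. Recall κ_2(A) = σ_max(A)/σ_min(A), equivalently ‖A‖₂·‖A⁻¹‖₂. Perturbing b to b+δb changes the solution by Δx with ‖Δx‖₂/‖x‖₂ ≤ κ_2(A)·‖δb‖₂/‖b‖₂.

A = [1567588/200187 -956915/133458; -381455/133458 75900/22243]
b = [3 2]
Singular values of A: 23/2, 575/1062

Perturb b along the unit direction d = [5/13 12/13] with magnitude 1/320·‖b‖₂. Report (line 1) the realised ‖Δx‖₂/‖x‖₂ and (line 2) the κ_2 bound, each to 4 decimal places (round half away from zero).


σ_max = 23/2, σ_min = 575/1062
condition number: (23/2) ÷ (575/1062) = 21.2400
worst-case relative error ≤ 21.2400 × 1/320 = 0.0664
solve Ax = b  →  x = [3.9472 3.8924]
‖b‖ = 3.6056, ‖x‖ = 5.5436
δb = ε·‖b‖·d = [0.0043 0.0104]; solving A·Δx = δb gives ‖Δx‖ = 0.0208
realised ‖Δx‖/‖x‖ = 0.0038
realised/bound (from unrounded values) ≈ 0.0566

0.0038
0.0664


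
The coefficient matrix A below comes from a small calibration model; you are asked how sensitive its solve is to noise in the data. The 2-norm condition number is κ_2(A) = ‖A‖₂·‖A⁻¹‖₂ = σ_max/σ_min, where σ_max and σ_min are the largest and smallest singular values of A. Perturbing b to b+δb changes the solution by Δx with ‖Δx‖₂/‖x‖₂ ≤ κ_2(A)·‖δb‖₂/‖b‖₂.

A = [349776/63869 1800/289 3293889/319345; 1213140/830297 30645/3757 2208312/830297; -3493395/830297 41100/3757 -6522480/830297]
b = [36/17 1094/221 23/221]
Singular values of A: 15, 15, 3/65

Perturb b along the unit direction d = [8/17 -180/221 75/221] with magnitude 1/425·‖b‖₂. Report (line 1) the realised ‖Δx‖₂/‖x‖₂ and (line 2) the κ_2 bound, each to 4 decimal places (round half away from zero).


σ_max = 15, σ_min = 3/65
κ_2(A) = 15 / (3/65) = 325.0000
bound on ‖Δx‖/‖x‖: κ·ε = 325.0000·1/425 = 0.7647
solve Ax = b  →  x = [57.4341 0.2431 -30.4360]
‖b‖ = 5.3852, ‖x‖ = 65.0007
with δb = [0.0060 -0.0103 0.0043], A·Δx = δb → ‖Δx‖ = 0.2745
realised ‖Δx‖/‖x‖ = 0.0042
tightness: 0.0042 against a bound of 0.7647 (unrounded ratio ≈ 0.0055)

0.0042
0.7647


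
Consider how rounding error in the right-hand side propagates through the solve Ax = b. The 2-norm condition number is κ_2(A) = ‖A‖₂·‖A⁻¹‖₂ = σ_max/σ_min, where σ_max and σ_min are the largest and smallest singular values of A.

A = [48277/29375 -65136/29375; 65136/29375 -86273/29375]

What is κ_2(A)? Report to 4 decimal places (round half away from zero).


235.0000

M = AᵀA = [262934689/34515625 -350561952/34515625; -350561952/34515625 467429161/34515625]. tr(M)=29214554/1380625, det(M)=279841/34515625
λ_max, λ_min = (29214554/1380625 ± √853428348542016/1906125390625)/2 = 529/25, 529/1380625
σ_max=√(529/25)=(23/5), σ_min=√(529/1380625)=(23/1175) → κ = 235.0000


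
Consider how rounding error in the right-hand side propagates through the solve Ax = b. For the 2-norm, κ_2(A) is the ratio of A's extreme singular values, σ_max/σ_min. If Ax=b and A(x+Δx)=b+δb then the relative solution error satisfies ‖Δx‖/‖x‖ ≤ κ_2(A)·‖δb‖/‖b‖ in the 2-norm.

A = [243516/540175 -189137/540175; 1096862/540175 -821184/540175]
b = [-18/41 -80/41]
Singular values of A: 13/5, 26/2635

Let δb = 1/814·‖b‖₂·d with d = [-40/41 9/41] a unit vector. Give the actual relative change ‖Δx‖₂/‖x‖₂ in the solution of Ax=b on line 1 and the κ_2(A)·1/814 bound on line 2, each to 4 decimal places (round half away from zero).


from the listed singular values, σ₁ = 13/5, σ_n = 26/2635
κ_2(A) = (13/5) / (26/2635) = 263.5000
bound on ‖Δx‖/‖x‖: κ·ε = 263.5000·1/814 = 0.3237
solve Ax = b  →  x = [-0.6154 0.4615]
2-norm of b is 2.0000; of x, 0.7692
re-solving with b+δb shifts x by Δx of norm 0.2490
relative error = 0.3237
so the bound is sharp here: realised error equals the bound

0.3237
0.3237


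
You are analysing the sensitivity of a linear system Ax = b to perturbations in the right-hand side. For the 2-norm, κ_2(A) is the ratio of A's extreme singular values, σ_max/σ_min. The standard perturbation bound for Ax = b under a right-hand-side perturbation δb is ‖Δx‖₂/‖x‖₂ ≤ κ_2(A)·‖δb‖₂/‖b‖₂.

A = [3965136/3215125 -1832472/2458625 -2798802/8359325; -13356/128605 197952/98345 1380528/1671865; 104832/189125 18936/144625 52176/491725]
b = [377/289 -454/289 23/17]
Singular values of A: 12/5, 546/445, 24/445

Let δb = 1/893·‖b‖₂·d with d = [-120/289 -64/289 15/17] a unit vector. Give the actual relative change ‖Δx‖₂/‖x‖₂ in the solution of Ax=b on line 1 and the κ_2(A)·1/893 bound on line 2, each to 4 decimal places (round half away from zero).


0.0027
0.0498

from the listed singular values, σ₁ = 12/5, σ_n = 24/445
κ = σ_max/σ_min = (12/5)/(24/445) = 44.5000
perturbation bound = 44.5000·1/893 = 0.0498
solve Ax = b  →  x = [1.0158 -7.6592 16.8955]
‖b‖₂ = 2.4495 and ‖x‖₂ = 18.5783
δb = ε·‖b‖·d = [-0.0011 -0.0006 0.0024]; solving A·Δx = δb gives ‖Δx‖ = 0.0509
realised ‖Δx‖/‖x‖ = 0.0027
realised/bound (from unrounded values) ≈ 0.0549


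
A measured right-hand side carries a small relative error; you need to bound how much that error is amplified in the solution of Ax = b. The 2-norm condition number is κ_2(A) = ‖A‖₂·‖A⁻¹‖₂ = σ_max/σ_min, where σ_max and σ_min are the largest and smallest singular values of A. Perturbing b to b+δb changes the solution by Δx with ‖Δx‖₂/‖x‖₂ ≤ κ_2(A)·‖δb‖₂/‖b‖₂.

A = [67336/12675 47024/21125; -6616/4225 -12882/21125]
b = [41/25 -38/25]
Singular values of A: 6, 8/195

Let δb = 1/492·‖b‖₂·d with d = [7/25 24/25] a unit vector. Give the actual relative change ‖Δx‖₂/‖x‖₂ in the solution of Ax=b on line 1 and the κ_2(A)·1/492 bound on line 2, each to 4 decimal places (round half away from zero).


0.0045
0.2973

largest singular value 6, smallest 8/195
κ_2(A) = 6 / (8/195) = 146.2500
bound on ‖Δx‖/‖x‖: κ·ε = 146.2500·1/492 = 0.2973
solve Ax = b  →  x = [9.6827 -22.3718]
‖b‖ = 2.2361, ‖x‖ = 24.3773
re-solving with b+δb shifts x by Δx of norm 0.1108
realised ‖Δx‖/‖x‖ = 0.0045
realised/bound (from unrounded values) ≈ 0.0153


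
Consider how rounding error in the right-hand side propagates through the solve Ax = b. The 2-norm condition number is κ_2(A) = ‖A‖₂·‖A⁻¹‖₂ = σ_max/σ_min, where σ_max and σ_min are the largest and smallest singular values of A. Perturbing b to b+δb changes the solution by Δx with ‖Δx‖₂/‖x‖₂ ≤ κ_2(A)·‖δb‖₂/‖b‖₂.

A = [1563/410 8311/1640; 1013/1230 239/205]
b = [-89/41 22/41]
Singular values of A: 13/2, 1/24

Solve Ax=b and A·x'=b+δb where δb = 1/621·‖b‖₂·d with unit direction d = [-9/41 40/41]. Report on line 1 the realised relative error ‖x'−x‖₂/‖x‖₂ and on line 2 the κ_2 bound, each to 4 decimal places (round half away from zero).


0.0036
0.2512

σ_max = 13/2, σ_min = 1/24
condition number: (13/2) ÷ (1/24) = 156.0000
worst-case relative error ≤ 156.0000 × 1/621 = 0.2512
solve Ax = b  →  x = [-19.3846 14.1538]
‖b‖ = 2.2361, ‖x‖ = 24.0020
δb = ε·‖b‖·d = [-0.0008 0.0035]; solving A·Δx = δb gives ‖Δx‖ = 0.0864
realised ‖Δx‖/‖x‖ = 0.0036
tightness: 0.0036 against a bound of 0.2512 (unrounded ratio ≈ 0.0143)


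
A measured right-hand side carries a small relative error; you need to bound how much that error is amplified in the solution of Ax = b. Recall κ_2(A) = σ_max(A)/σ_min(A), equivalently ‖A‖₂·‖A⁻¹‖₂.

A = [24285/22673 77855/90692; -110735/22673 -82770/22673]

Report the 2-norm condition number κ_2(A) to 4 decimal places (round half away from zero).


138.2500

M = AᵀA = [7645450/305809 22934475/1223236; 22934475/1223236 68813425/4892944]. tr(M)=191140625/4892944, det(M)=390625/4892944
solving λ² − 191140625/4892944·λ + 390625/4892944 = 0 gives λ = 625/16, 625/305809
κ_2(A) = √(λ_max/λ_min) = √((625/16) / (625/305809)) = 138.2500


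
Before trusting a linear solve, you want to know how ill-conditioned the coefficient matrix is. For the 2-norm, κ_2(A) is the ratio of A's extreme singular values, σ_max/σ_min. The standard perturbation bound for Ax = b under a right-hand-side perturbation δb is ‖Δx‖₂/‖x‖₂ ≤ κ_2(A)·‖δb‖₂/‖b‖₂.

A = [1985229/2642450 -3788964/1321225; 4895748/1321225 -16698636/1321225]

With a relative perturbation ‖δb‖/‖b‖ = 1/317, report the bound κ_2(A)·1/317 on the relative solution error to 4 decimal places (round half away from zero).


0.5083

form AᵀA = [59378065497/4153802500 -50870490426/1038450625; -50870490426/1038450625 174420400032/1038450625] with trace 1211295465/6646084 and determinant 2125764/1661521
solving λ² − 1211295465/6646084·λ + 2125764/1661521 = 0 gives λ = 729/4, 11664/1661521
so κ_2 = √((729/4) / (11664/1661521)) = 161.1250
κ_2(A)·‖δb‖/‖b‖ = 0.5083


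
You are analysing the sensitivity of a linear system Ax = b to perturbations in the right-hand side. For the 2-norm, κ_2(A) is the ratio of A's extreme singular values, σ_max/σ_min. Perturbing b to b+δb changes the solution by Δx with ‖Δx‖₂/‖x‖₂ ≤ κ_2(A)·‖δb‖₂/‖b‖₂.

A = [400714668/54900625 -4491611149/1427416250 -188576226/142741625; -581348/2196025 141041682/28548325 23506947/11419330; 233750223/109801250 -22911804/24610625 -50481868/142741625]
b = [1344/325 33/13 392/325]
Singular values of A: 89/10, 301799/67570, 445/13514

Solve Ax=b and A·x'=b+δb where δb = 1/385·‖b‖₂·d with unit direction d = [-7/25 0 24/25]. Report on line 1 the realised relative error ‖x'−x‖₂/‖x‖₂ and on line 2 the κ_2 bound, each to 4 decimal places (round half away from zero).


0.4122
0.7020

largest singular value 89/10, smallest 445/13514
κ_2(A) = (89/10) / (445/13514) = 270.2800
κ_2(A)·‖δb‖/‖b‖ = 0.7020
solve Ax = b  →  x = [0.8070 0.4746 0.1978]
2-norm of b is 5.0000; of x, 0.9569
δb = ε·‖b‖·d = [-0.0036 0.0000 0.0125]; solving A·Δx = δb gives ‖Δx‖ = 0.3944
dividing the unrounded norms, ‖Δx‖/‖x‖ = 0.4122
realised/bound (from unrounded values) ≈ 0.5871


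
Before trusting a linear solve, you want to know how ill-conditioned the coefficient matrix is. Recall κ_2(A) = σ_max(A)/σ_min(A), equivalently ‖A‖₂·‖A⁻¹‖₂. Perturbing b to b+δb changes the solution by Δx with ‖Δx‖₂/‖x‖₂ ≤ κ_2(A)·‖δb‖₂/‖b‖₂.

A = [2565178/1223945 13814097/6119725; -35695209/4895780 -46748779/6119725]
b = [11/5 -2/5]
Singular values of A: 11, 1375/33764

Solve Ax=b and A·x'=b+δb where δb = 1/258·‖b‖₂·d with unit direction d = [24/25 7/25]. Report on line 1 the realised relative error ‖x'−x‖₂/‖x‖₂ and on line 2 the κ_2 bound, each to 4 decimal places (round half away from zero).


largest singular value 11, smallest 1375/33764
κ = σ_max/σ_min = 11/(1375/33764) = 270.1120
bound on ‖Δx‖/‖x‖: κ·ε = 270.1120·1/258 = 1.0469
solve Ax = b  →  x = [-35.5006 33.9357]
‖b‖₂ = 2.2361 and ‖x‖₂ = 49.1114
Δx = A⁻¹·δb where δb = 1/258·2.2361·d; ‖Δx‖ = 0.2128
relative error = 0.0043
tightness: 0.0043 against a bound of 1.0469 (unrounded ratio ≈ 0.0041)

0.0043
1.0469


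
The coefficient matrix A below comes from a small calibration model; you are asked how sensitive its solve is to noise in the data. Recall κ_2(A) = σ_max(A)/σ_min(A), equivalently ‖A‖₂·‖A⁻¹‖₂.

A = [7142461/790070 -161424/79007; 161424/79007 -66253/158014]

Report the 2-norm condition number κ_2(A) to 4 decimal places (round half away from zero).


235.0000

AᵀA = [31897989241/371332900 -358845552/18566645; -358845552/18566645 64616473/14853316]; tr = 9968293/110450, det = 130321/883600
solving λ² − 9968293/110450·λ + 130321/883600 = 0 gives λ = 361/4, 361/220900
so κ_2 = √((361/4) / (361/220900)) = 235.0000


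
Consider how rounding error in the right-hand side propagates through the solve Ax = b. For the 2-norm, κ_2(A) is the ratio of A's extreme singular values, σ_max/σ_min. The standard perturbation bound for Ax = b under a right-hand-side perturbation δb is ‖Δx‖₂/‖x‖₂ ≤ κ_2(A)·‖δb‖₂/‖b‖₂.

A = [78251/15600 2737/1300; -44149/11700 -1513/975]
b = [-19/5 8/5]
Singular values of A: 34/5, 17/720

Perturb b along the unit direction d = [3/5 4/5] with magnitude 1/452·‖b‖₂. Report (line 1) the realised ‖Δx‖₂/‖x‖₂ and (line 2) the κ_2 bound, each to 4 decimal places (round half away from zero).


0.0091
0.6372

σ_max = 34/5, σ_min = 17/720
κ_2(A) = (34/5) / (17/720) = 288.0000
κ_2(A)·‖δb‖/‖b‖ = 0.6372
solve Ax = b  →  x = [15.7466 -39.3213]
2-norm of b is 4.1231; of x, 42.3570
Δx = A⁻¹·δb where δb = 1/452·4.1231·d; ‖Δx‖ = 0.3863
dividing the unrounded norms, ‖Δx‖/‖x‖ = 0.0091
so the bound overstates the realised error by a factor of ≈ 69.8570 (computed from the unrounded values)


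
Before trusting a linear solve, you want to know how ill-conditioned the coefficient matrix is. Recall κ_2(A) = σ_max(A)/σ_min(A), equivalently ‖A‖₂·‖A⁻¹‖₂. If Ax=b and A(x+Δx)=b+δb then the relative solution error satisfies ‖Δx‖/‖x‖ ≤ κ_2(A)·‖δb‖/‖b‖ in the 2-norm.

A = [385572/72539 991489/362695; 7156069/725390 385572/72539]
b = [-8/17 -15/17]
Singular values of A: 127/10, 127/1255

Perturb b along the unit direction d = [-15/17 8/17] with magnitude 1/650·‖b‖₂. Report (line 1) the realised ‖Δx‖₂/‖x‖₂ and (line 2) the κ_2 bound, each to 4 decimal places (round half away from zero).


0.1931
0.1931

largest singular value 127/10, smallest 127/1255
κ = σ_max/σ_min = (127/10)/(127/1255) = 125.5000
worst-case relative error ≤ 125.5000 × 1/650 = 0.1931
solve Ax = b  →  x = [-0.0695 -0.0371]
‖b‖₂ = 1.0000 and ‖x‖₂ = 0.0787
re-solving with b+δb shifts x by Δx of norm 0.0152
relative error = 0.1931
realised/bound = 1 exactly: the bound is attained for this b and d


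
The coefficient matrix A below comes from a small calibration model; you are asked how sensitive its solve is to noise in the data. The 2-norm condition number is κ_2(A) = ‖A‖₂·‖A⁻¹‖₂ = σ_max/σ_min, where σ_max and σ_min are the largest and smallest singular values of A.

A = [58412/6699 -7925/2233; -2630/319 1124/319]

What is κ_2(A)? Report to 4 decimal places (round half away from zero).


115.5000

form AᵀA = [7684084/53361 -1067140/17787; -1067140/17787 148289/5929] with trace 9018685/53361 and determinant 114244/53361
char-poly roots: 169 and 676/53361
κ_2(A) = √(λ_max/λ_min) = √(169 / (676/53361)) = 115.5000


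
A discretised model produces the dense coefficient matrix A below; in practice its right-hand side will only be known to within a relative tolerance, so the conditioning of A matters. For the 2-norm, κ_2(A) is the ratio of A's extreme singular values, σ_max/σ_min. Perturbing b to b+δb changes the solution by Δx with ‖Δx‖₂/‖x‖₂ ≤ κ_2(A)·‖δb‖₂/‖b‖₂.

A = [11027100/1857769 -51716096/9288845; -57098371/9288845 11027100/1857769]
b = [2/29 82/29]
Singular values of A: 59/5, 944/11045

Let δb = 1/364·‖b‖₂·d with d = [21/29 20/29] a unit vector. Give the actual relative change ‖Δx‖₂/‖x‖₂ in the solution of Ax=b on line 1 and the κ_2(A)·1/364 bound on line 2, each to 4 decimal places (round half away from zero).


0.0039
0.3793

σ_max = 59/5, σ_min = 944/11045
κ_2(A) = (59/5) / (944/11045) = 138.0625
perturbation bound = 138.0625·1/364 = 0.3793
solve Ax = b  →  x = [16.0155 17.0620]
‖b‖ = 2.8284, ‖x‖ = 23.4010
δb = ε·‖b‖·d = [0.0056 0.0054]; solving A·Δx = δb gives ‖Δx‖ = 0.0909
dividing the unrounded norms, ‖Δx‖/‖x‖ = 0.0039
realised/bound (from unrounded values) ≈ 0.0102


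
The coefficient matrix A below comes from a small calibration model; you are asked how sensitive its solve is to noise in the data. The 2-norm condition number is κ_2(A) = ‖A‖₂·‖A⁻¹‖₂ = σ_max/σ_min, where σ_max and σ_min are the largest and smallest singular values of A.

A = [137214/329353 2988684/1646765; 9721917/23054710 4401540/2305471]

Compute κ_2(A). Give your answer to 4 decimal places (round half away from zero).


242.3750

M = AᵀA = [222082414929/632009100100 49334219154/31600455005; 49334219154/31600455005 1096335588384/158002275025]. tr(M)=548176653/75194420, det(M)=2125764/2349825625
λ_max, λ_min = (548176653/75194420 ± √7511929566465742209/141355019978410000)/2 = 729/100, 11664/93993025
σ_max=√(729/100)=(27/10), σ_min=√(11664/93993025)=(108/9695) → κ = 242.3750


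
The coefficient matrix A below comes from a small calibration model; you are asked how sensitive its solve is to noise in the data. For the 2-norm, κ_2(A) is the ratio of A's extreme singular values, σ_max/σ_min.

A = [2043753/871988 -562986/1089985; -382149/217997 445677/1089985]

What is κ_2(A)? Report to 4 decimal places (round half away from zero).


M = AᵀA = [6513532056225/760363072144 -183186440595/95045384018; -183186440595/95045384018 20623248981/47522692009]. tr(M)=4071091041/452327824, det(M)=1265625/452327824
eigenvalues of AᵀA: λ = (tr ± √(tr²−4·det))/2 = 9, 140625/452327824
κ = σ_max/σ_min = 3/(375/21268) = 170.1440

170.1440


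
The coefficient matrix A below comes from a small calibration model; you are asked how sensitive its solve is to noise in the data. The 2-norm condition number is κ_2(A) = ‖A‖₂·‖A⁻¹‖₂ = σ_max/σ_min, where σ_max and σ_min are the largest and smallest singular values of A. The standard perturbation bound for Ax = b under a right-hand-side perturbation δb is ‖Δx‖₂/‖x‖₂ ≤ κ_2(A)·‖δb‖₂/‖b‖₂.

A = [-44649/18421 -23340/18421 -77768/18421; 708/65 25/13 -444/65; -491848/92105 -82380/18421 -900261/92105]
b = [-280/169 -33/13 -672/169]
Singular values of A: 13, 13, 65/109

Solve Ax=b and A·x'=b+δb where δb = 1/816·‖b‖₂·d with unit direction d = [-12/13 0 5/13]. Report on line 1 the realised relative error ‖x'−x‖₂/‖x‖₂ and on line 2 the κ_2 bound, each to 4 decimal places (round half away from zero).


0.0267
0.0267

largest singular value 13, smallest 65/109
κ = σ_max/σ_min = 13/(65/109) = 21.8000
bound on ‖Δx‖/‖x‖: κ·ε = 21.8000·1/816 = 0.0267
solve Ax = b  →  x = [-0.0142 0.0888 0.3740]
‖b‖₂ = 5.0000 and ‖x‖₂ = 0.3846
Δx = A⁻¹·δb where δb = 1/816·5.0000·d; ‖Δx‖ = 0.0103
realised ‖Δx‖/‖x‖ = 0.0267
realised/bound = 1 exactly: the bound is attained for this b and d


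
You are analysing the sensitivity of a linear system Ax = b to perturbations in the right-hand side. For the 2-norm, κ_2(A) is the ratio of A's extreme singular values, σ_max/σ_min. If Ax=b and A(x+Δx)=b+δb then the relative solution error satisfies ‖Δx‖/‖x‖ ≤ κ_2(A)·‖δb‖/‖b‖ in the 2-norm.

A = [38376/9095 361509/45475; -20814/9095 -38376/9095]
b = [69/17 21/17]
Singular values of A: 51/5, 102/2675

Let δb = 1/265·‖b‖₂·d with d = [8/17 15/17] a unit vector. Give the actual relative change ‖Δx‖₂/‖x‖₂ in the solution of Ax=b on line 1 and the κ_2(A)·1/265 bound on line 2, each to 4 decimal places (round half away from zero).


largest singular value 51/5, smallest 102/2675
condition number: (51/5) ÷ (102/2675) = 267.5000
κ_2(A)·‖δb‖/‖b‖ = 1.0094
solve Ax = b  →  x = [-69.2820 37.2837]
‖b‖₂ = 4.2426 and ‖x‖₂ = 78.6770
with δb = [0.0075 0.0141], A·Δx = δb → ‖Δx‖ = 0.4199
realised ‖Δx‖/‖x‖ = 0.0053
tightness: 0.0053 against a bound of 1.0094 (unrounded ratio ≈ 0.0053)

0.0053
1.0094


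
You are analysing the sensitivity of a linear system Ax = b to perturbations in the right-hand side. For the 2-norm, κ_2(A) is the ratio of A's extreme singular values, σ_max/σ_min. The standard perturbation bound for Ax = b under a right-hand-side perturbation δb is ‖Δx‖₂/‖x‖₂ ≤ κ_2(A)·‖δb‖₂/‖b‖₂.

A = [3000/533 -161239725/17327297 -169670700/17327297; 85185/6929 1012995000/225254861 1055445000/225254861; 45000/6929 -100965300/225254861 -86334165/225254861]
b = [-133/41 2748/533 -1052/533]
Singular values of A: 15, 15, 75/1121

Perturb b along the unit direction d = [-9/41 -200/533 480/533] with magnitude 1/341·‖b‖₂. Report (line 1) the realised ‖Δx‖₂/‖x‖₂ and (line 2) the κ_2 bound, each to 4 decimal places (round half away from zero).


σ_max = 15, σ_min = 75/1121
κ_2(A) = 15 / (75/1121) = 224.2000
perturbation bound = 224.2000·1/341 = 0.6575
solve Ax = b  →  x = [0.1436 32.7108 -30.6716]
‖b‖₂ = 6.4031 and ‖x‖₂ = 44.8416
Δx = A⁻¹·δb where δb = 1/341·6.4031·d; ‖Δx‖ = 0.2807
realised ‖Δx‖/‖x‖ = 0.0063
tightness: 0.0063 against a bound of 0.6575 (unrounded ratio ≈ 0.0095)

0.0063
0.6575


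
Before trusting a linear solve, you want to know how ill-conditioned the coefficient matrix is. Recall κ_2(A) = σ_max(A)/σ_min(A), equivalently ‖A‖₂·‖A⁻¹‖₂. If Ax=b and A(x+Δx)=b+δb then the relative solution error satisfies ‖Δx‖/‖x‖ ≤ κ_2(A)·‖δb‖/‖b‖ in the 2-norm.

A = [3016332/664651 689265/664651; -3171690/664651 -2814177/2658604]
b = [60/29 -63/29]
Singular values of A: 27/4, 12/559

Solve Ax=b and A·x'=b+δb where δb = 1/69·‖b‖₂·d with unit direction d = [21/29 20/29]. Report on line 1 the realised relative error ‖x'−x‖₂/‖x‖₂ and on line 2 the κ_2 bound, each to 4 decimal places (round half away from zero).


largest singular value 27/4, smallest 12/559
condition number: (27/4) ÷ (12/559) = 314.4375
bound on ‖Δx‖/‖x‖: κ·ε = 314.4375·1/69 = 4.5571
solve Ax = b  →  x = [0.4336 0.0976]
2-norm of b is 3.0000; of x, 0.4444
Δx = A⁻¹·δb where δb = 1/69·3.0000·d; ‖Δx‖ = 2.0254
dividing the unrounded norms, ‖Δx‖/‖x‖ = 4.5571
realised/bound = 1 exactly: the bound is attained for this b and d

4.5571
4.5571


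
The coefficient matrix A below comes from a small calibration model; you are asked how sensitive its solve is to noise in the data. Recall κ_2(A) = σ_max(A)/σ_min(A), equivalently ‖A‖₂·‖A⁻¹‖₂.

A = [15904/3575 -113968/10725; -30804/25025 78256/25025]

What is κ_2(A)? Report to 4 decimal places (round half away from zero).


173.2500

M = AᵀA = [1642192/77077 -11821120/231231; -11821120/231231 85115392/693693]. tr(M)=7684240/53361, det(M)=4096/5929
λ_max, λ_min = (7684240/53361 ± √59039675977984/2847396321)/2 = 144, 256/53361
σ_max=√144=12, σ_min=√(256/53361)=(16/231) → κ = 173.2500


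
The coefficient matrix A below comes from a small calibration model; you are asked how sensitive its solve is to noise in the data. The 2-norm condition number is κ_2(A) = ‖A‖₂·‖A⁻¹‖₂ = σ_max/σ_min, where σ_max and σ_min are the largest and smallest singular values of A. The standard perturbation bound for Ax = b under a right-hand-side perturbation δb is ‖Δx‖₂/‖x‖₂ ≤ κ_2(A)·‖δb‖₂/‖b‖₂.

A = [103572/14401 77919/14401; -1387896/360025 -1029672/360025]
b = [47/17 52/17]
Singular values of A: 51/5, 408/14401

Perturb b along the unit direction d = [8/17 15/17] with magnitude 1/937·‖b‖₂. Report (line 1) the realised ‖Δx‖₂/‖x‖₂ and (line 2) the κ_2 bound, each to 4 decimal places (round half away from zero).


from the listed singular values, σ₁ = 51/5, σ_n = 408/14401
condition number: (51/5) ÷ (408/14401) = 360.0250
worst-case relative error ≤ 360.0250 × 1/937 = 0.3842
solve Ax = b  →  x = [-84.6333 113.0078]
‖b‖₂ = 4.1231 and ‖x‖₂ = 141.1863
with δb = [0.0021 0.0039], A·Δx = δb → ‖Δx‖ = 0.1553
realised ‖Δx‖/‖x‖ = 0.0011
realised/bound (from unrounded values) ≈ 0.0029

0.0011
0.3842


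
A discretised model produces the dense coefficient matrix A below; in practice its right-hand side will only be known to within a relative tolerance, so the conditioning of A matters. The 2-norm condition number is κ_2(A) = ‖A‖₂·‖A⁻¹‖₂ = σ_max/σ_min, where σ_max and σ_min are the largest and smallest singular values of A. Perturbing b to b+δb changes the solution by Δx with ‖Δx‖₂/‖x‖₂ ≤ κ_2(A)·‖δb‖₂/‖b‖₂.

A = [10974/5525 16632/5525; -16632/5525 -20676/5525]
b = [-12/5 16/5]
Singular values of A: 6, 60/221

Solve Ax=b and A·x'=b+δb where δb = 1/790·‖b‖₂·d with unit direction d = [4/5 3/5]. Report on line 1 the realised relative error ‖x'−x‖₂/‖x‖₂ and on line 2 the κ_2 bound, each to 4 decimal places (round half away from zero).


0.0280
0.0280

σ_max = 6, σ_min = 60/221
κ_2(A) = 6 / (60/221) = 22.1000
bound on ‖Δx‖/‖x‖: κ·ε = 22.1000·1/790 = 0.0280
solve Ax = b  →  x = [-0.4000 -0.5333]
2-norm of b is 4.0000; of x, 0.6667
Δx = A⁻¹·δb where δb = 1/790·4.0000·d; ‖Δx‖ = 0.0186
relative error = 0.0280
so the bound is sharp here: realised error equals the bound


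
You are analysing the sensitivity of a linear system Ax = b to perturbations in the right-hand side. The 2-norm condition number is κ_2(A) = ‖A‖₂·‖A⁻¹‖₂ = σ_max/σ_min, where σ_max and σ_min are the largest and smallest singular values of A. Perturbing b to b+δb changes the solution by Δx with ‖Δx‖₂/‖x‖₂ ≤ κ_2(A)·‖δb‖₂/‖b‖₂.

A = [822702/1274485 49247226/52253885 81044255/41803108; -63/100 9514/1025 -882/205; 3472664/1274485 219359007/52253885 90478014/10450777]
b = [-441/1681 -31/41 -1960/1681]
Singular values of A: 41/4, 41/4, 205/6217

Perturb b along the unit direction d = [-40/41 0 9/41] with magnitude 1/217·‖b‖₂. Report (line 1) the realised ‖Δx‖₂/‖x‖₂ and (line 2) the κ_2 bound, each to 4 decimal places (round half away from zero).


from the listed singular values, σ₁ = 41/4, σ_n = 205/6217
κ_2(A) = (41/4) / (205/6217) = 310.8500
worst-case relative error ≤ 310.8500 × 1/217 = 1.4325
solve Ax = b  →  x = [-0.0273 -0.1157 -0.0700]
‖b‖ = 1.4142, ‖x‖ = 0.1380
re-solving with b+δb shifts x by Δx of norm 0.1976
realised ‖Δx‖/‖x‖ = 1.4325
tightness: 1.4325 against a bound of 1.4325; the bound is attained (ratio 1)

1.4325
1.4325


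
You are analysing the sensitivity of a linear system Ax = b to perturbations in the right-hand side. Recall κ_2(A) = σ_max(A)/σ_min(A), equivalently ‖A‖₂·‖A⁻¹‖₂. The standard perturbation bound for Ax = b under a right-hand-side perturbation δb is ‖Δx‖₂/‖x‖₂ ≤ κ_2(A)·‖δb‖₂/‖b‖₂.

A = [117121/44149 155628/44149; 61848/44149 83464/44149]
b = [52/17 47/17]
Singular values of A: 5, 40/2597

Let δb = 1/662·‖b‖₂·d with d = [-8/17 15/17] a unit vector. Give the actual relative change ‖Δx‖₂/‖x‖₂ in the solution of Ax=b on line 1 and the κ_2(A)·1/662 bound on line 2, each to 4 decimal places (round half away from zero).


σ_max = 5, σ_min = 40/2597
condition number: 5 ÷ (40/2597) = 324.6250
worst-case relative error ≤ 324.6250 × 1/662 = 0.4904
solve Ax = b  →  x = [-51.4600 39.5950]
‖b‖₂ = 4.1231 and ‖x‖₂ = 64.9299
with δb = [-0.0029 0.0055], A·Δx = δb → ‖Δx‖ = 0.4044
realised ‖Δx‖/‖x‖ = 0.0062
realised/bound (from unrounded values) ≈ 0.0127

0.0062
0.4904


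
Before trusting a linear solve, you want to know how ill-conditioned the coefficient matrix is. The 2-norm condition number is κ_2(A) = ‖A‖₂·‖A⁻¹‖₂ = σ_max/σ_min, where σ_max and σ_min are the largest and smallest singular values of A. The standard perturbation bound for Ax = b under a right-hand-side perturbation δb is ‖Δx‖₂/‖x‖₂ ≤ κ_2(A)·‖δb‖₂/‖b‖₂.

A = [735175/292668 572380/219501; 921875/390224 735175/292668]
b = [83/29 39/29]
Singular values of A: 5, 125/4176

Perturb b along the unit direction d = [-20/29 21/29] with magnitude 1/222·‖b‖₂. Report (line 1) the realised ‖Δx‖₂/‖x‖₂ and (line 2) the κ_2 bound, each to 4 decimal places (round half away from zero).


largest singular value 5, smallest 125/4176
κ = σ_max/σ_min = 5/(125/4176) = 167.0400
bound on ‖Δx‖/‖x‖: κ·ε = 167.0400·1/222 = 0.7524
solve Ax = b  →  x = [24.6058 -22.6055]
‖b‖₂ = 3.1623 and ‖x‖₂ = 33.4134
Δx = A⁻¹·δb where δb = 1/222·3.1623·d; ‖Δx‖ = 0.4759
dividing the unrounded norms, ‖Δx‖/‖x‖ = 0.0142
so the bound overstates the realised error by a factor of ≈ 52.8312 (computed from the unrounded values)

0.0142
0.7524


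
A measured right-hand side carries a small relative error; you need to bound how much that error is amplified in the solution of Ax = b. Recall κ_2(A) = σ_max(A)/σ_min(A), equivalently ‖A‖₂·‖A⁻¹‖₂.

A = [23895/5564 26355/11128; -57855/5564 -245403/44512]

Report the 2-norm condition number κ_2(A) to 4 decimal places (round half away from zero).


form AᵀA = [11592225/91592 98915985/1465472; 98915985/1465472 422106561/11723776] with trace 1905911361/11723776 and determinant 169130025/187580416
eigenvalues of AᵀA: λ = (tr ± √(tr²−4·det))/2 = 2601/16, 65025/11723776
so κ_2 = √((2601/16) / (65025/11723776)) = 171.2000

171.2000


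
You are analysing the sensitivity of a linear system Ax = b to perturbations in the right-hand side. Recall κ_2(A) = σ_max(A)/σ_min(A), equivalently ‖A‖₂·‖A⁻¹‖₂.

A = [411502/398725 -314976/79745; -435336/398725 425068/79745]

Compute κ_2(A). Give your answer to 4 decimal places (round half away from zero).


AᵀA = [14354053156/6359265025 -12586426272/1271853005; -12586426272/1271853005 11195707408/254370601]; tr = 175042676/3783025, det = 5345344/3783025
char-poly roots: 1156/25 and 4624/151321
σ_max=√(1156/25)=(34/5), σ_min=√(4624/151321)=(68/389) → κ = 38.9000

38.9000


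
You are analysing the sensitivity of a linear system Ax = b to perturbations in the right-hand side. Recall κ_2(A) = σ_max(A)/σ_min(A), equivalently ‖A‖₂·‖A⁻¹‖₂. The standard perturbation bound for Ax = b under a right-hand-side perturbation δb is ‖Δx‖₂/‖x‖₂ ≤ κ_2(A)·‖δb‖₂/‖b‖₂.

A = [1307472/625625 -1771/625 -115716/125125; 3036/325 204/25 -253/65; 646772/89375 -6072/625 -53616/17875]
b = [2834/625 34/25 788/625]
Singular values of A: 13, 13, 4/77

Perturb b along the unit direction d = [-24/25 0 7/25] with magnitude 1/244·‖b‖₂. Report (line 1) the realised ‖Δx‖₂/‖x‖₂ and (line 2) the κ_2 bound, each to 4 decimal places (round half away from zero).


0.0050
1.0256

largest singular value 13, smallest 4/77
κ_2(A) = 13 / (4/77) = 250.2500
worst-case relative error ≤ 250.2500 × 1/244 = 1.0256
solve Ax = b  →  x = [-29.4297 -0.0828 -71.1543]
‖b‖₂ = 4.8990 and ‖x‖₂ = 77.0003
δb = ε·‖b‖·d = [-0.0193 0.0000 0.0056]; solving A·Δx = δb gives ‖Δx‖ = 0.3865
dividing the unrounded norms, ‖Δx‖/‖x‖ = 0.0050
realised/bound (from unrounded values) ≈ 0.0049


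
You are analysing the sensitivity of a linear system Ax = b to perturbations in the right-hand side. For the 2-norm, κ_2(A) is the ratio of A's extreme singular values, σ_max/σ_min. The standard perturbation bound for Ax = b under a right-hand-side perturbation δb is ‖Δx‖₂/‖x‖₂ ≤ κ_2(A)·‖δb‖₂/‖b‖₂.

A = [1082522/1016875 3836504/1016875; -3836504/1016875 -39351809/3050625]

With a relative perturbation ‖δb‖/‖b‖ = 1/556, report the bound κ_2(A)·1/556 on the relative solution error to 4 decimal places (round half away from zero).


AᵀA = [25424986916/1654455625 261492276136/4963366875; 261492276136/4963366875 2689653980881/14890100625]; tr = 4669566181/23824161, det = 6002500/23824161
char-poly roots: 196 and 30625/23824161
κ_2(A) = √(λ_max/λ_min) = √(196 / (30625/23824161)) = 390.4800
κ_2(A)·‖δb‖/‖b‖ = 0.7023

0.7023


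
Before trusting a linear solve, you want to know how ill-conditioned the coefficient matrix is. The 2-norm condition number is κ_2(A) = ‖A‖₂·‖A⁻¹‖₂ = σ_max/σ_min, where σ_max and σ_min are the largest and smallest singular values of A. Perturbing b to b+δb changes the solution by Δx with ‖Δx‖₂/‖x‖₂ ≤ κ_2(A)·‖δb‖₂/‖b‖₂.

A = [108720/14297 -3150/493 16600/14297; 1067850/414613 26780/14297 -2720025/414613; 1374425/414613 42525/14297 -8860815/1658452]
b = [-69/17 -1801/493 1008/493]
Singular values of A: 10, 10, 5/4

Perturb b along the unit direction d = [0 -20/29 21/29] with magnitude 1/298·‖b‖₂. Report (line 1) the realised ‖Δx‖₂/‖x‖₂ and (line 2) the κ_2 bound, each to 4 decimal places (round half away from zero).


0.0048
0.0268

largest singular value 10, smallest 5/4
κ_2(A) = 10 / (5/4) = 8.0000
bound on ‖Δx‖/‖x‖: κ·ε = 8.0000·1/298 = 0.0268
solve Ax = b  →  x = [1.2382 2.4241 1.7351]
‖b‖₂ = 5.8310 and ‖x‖₂ = 3.2280
re-solving with b+δb shifts x by Δx of norm 0.0157
dividing the unrounded norms, ‖Δx‖/‖x‖ = 0.0048
tightness: 0.0048 against a bound of 0.0268 (unrounded ratio ≈ 0.1806)
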